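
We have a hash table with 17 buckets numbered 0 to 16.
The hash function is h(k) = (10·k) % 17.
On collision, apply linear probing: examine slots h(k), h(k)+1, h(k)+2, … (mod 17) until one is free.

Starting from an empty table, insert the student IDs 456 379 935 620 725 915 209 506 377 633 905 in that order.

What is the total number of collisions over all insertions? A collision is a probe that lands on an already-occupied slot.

4

Insert 456: h=4, slot 4 empty -> index 4.
Insert 379: h=16, slot 16 empty -> index 16.
Insert 935: h=0, slot 0 empty -> index 0.
Insert 620: h=12, slot 12 empty -> index 12.
Insert 725: h=8, slot 8 empty -> index 8.
Insert 915: h=4, slot 4 occupied -> index 5.
Insert 209: h=16, slots 16,0 occupied -> index 1.
Insert 506: h=11, slot 11 empty -> index 11.
Insert 377: h=13, slot 13 empty -> index 13.
Insert 633: h=6, slot 6 empty -> index 6.
Insert 905: h=6, slot 6 occupied -> index 7.
Table: [935, 209, ., ., 456, 915, 633, 905, 725, ., ., 506, 620, 377, ., ., 379]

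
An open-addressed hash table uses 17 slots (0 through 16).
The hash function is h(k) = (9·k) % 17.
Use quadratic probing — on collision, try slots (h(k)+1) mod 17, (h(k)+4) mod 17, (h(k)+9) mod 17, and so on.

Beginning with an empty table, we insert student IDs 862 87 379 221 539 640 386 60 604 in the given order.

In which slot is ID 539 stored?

Insert 862: h=6, slot 6 empty → index 6.
Insert 87: h=1, slot 1 empty → index 1.
Insert 379: h=11, slot 11 empty → index 11.
Insert 221: h=0, slot 0 empty → index 0.
Insert 539: h=6, slot 6 occupied → index 7.
Insert 640: h=14, slot 14 empty → index 14.
Insert 386: h=6, slots 6,7 occupied → index 10.
Insert 60: h=13, slot 13 empty → index 13.
Insert 604: h=13, slots 13,14,0 occupied → index 5.
Table: [221, 87, ∅, ∅, ∅, 604, 862, 539, ∅, ∅, 386, 379, ∅, 60, 640, ∅, ∅]

7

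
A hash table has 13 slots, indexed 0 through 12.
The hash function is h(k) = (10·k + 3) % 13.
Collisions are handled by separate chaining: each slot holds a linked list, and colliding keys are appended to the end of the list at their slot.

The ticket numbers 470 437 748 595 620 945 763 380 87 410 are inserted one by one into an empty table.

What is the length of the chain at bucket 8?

Insert 470: h=10, bucket 10 empty -> new chain.
Insert 437: h=5, bucket 5 empty -> new chain.
Insert 748: h=8, bucket 8 empty -> new chain.
Insert 595: h=12, bucket 12 empty -> new chain.
Insert 620: h=2, bucket 2 empty -> new chain.
Insert 945: h=2, bucket 2 nonempty -> append to chain.
Insert 763: h=2, bucket 2 nonempty -> append to chain.
Insert 380: h=7, bucket 7 empty -> new chain.
Insert 87: h=2, bucket 2 nonempty -> append to chain.
Insert 410: h=8, bucket 8 nonempty -> append to chain.
Final buckets:
0: -
1: -
2: 620 -> 945 -> 763 -> 87
3: -
4: -
5: 437
6: -
7: 380
8: 748 -> 410
9: -
10: 470
11: -
12: 595

2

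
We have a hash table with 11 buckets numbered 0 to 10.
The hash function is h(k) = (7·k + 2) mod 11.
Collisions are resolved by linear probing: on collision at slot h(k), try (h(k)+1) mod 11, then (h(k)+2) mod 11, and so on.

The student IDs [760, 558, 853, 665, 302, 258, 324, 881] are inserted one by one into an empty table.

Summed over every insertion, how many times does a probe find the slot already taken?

760: h=9 => slot 9
558: h=3 => slot 3
853: h=0 => slot 0
665: h=4 => slot 4
302: h=4, probe 4,5 => slot 5
258: h=4, probe 4,5,6 => slot 6
324: h=4, probe 4,5,6,7 => slot 7
881: h=9, probe 9,10 => slot 10
Table: [853, -, -, 558, 665, 302, 258, 324, -, 760, 881]

7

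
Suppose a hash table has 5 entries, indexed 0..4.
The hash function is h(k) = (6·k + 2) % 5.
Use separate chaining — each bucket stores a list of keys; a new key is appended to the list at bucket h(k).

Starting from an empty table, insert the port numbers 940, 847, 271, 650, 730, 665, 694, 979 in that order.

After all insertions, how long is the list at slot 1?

940 -> bucket 2
847 -> bucket 4
271 -> bucket 3
650 -> bucket 2 (collision)
730 -> bucket 2 (collision)
665 -> bucket 2 (collision)
694 -> bucket 1
979 -> bucket 1 (collision)
Final buckets:
0: —
1: 694 -> 979
2: 940 -> 650 -> 730 -> 665
3: 271
4: 847

2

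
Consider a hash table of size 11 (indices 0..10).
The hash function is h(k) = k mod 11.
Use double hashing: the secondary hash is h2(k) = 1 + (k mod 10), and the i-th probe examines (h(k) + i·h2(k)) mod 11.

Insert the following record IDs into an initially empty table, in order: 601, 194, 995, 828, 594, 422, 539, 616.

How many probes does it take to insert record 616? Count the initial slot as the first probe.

Insert 601: h=7, slot 7 empty → index 7.
Insert 194: h=7, h2=5, slot 7 occupied → index 1.
Insert 995: h=5, slot 5 empty → index 5.
Insert 828: h=3, slot 3 empty → index 3.
Insert 594: h=0, slot 0 empty → index 0.
Insert 422: h=4, slot 4 empty → index 4.
Insert 539: h=0, h2=10, slot 0 occupied → index 10.
Insert 616: h=0, h2=7, slots 0,7,3,10 occupied → index 6.
Table: [594, 194, ., 828, 422, 995, 616, 601, ., ., 539]

5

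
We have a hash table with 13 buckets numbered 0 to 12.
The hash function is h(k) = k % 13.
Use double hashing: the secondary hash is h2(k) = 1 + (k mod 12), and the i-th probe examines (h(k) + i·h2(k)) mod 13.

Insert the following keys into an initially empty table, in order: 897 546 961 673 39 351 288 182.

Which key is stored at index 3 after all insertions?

182

Insert 897: h=0, slot 0 empty -> index 0.
Insert 546: h=0, h2=7, slot 0 occupied -> index 7.
Insert 961: h=12, slot 12 empty -> index 12.
Insert 673: h=10, slot 10 empty -> index 10.
Insert 39: h=0, h2=4, slot 0 occupied -> index 4.
Insert 351: h=0, h2=4, slots 0,4 occupied -> index 8.
Insert 288: h=2, slot 2 empty -> index 2.
Insert 182: h=0, h2=3, slot 0 occupied -> index 3.
Table: [897, -, 288, 182, 39, -, -, 546, 351, -, 673, -, 961]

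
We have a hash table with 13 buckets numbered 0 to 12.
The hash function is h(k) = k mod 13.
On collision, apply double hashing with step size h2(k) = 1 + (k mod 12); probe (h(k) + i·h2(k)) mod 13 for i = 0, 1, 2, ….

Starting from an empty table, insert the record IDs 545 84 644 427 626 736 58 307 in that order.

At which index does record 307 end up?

545 hashes to 12; slot 12 is free => place at 12.
84 hashes to 6; slot 6 is free => place at 6.
644 hashes to 7; slot 7 is free => place at 7.
427 hashes to 11; slot 11 is free => place at 11.
626 hashes to 2; slot 2 is free => place at 2.
736 hashes to 8; slot 8 is free => place at 8.
58 hashes to 6, h2=11; 6 taken => place at 4.
307 hashes to 8, h2=8; 8 taken => place at 3.
Table: [_, _, 626, 307, 58, _, 84, 644, 736, _, _, 427, 545]

3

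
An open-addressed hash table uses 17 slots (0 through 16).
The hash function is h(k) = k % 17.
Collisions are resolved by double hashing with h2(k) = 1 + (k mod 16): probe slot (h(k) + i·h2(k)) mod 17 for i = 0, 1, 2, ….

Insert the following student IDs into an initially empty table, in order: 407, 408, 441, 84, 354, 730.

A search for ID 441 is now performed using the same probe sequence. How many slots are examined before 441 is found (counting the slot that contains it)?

407 hashes to 16; slot 16 is free -> place at 16.
408 hashes to 0; slot 0 is free -> place at 0.
441 hashes to 16, h2=10; 16 taken -> place at 9.
84 hashes to 16, h2=5; 16 taken -> place at 4.
354 hashes to 14; slot 14 is free -> place at 14.
730 hashes to 16, h2=11; 16 taken -> place at 10.
Table: [408, ., ., ., 84, ., ., ., ., 441, 730, ., ., ., 354, ., 407]
Lookup 441: h=16, h2=10, probe 16,9 → found at 9.

2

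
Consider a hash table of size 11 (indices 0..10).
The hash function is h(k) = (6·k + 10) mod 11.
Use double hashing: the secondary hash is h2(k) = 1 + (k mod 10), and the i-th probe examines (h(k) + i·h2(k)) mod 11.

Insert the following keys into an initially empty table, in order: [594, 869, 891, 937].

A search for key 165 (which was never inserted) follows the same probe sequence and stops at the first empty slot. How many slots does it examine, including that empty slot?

2

Insert 594: h=10, slot 10 empty → index 10.
Insert 869: h=10, h2=10, slot 10 occupied → index 9.
Insert 891: h=10, h2=2, slot 10 occupied → index 1.
Insert 937: h=0, slot 0 empty → index 0.
Table: [937, 891, ∅, ∅, ∅, ∅, ∅, ∅, ∅, 869, 594]
Lookup 165: h=10, h2=6, probe 10,5 → slot 5 empty, not found.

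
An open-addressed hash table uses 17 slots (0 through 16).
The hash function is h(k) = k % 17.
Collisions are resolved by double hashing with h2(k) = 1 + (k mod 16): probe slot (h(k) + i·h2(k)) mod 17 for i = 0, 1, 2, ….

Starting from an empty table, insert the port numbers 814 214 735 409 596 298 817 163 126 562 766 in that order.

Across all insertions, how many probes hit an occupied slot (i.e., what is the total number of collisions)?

8

814 hashes to 15; slot 15 is free → place at 15.
214 hashes to 10; slot 10 is free → place at 10.
735 hashes to 4; slot 4 is free → place at 4.
409 hashes to 1; slot 1 is free → place at 1.
596 hashes to 1, h2=5; 1 taken → place at 6.
298 hashes to 9; slot 9 is free → place at 9.
817 hashes to 1, h2=2; 1 taken → place at 3.
163 hashes to 10, h2=4; 10 taken → place at 14.
126 hashes to 7; slot 7 is free → place at 7.
562 hashes to 1, h2=3; 1,4,7,10 taken → place at 13.
766 hashes to 1, h2=15; 1 taken → place at 16.
Table: [—, 409, —, 817, 735, —, 596, 126, —, 298, 214, —, —, 562, 163, 814, 766]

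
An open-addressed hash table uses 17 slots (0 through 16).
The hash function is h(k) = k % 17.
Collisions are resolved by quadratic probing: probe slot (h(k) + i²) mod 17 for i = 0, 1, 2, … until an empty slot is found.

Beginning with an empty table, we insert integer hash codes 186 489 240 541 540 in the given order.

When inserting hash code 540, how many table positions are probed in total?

Insert 186: h=16, slot 16 empty -> index 16.
Insert 489: h=13, slot 13 empty -> index 13.
Insert 240: h=2, slot 2 empty -> index 2.
Insert 541: h=14, slot 14 empty -> index 14.
Insert 540: h=13, slots 13,14 occupied -> index 0.
Table: [540, ∅, 240, ∅, ∅, ∅, ∅, ∅, ∅, ∅, ∅, ∅, ∅, 489, 541, ∅, 186]

3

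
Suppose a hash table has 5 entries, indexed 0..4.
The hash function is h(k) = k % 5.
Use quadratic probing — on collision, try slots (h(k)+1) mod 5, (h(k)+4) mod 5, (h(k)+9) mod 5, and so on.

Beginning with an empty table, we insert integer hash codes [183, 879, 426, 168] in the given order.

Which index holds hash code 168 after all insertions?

2

Insert 183: h=3, slot 3 empty → index 3.
Insert 879: h=4, slot 4 empty → index 4.
Insert 426: h=1, slot 1 empty → index 1.
Insert 168: h=3, slots 3,4 occupied → index 2.
Table: [∅, 426, 168, 183, 879]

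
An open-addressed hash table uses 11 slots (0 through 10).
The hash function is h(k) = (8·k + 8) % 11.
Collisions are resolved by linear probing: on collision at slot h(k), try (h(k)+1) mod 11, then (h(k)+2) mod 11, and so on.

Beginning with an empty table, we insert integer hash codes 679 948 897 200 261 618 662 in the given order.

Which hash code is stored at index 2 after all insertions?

Insert 679: h=6, slot 6 empty → index 6.
Insert 948: h=2, slot 2 empty → index 2.
Insert 897: h=1, slot 1 empty → index 1.
Insert 200: h=2, slot 2 occupied → index 3.
Insert 261: h=6, slot 6 occupied → index 7.
Insert 618: h=2, slots 2,3 occupied → index 4.
Insert 662: h=2, slots 2,3,4 occupied → index 5.
Table: [∅, 897, 948, 200, 618, 662, 679, 261, ∅, ∅, ∅]

948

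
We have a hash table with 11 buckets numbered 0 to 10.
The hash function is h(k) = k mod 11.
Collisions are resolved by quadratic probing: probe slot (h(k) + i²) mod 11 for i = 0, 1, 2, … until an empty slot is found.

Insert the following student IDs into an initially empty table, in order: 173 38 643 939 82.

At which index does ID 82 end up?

9

173: h=8 → slot 8
38: h=5 → slot 5
643: h=5, probe 5,6 → slot 6
939: h=4 → slot 4
82: h=5, probe 5,6,9 → slot 9
Table: [., ., ., ., 939, 38, 643, ., 173, 82, .]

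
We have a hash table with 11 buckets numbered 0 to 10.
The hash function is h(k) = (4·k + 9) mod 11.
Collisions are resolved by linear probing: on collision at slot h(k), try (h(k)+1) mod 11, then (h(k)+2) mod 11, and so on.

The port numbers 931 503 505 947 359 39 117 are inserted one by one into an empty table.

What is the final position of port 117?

7

Insert 931: h=4, slot 4 empty → index 4.
Insert 503: h=8, slot 8 empty → index 8.
Insert 505: h=5, slot 5 empty → index 5.
Insert 947: h=2, slot 2 empty → index 2.
Insert 359: h=4, slots 4,5 occupied → index 6.
Insert 39: h=0, slot 0 empty → index 0.
Insert 117: h=4, slots 4,5,6 occupied → index 7.
Table: [39, _, 947, _, 931, 505, 359, 117, 503, _, _]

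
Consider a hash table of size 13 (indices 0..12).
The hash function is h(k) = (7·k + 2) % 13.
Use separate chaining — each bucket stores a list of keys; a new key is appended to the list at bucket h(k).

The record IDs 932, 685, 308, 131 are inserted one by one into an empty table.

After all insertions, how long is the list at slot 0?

3

932 → bucket 0
685 → bucket 0 (collision)
308 → bucket 0 (collision)
131 → bucket 9
Final buckets:
0: 932 -> 685 -> 308
1: .
2: .
3: .
4: .
5: .
6: .
7: .
8: .
9: 131
10: .
11: .
12: .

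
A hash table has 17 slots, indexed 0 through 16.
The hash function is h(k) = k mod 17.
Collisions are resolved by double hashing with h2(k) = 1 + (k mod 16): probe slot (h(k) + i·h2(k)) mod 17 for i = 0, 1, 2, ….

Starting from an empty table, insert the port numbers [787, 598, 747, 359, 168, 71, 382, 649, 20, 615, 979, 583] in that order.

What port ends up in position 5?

787 hashes to 5; slot 5 is free → place at 5.
598 hashes to 3; slot 3 is free → place at 3.
747 hashes to 16; slot 16 is free → place at 16.
359 hashes to 2; slot 2 is free → place at 2.
168 hashes to 15; slot 15 is free → place at 15.
71 hashes to 3, h2=8; 3 taken → place at 11.
382 hashes to 8; slot 8 is free → place at 8.
649 hashes to 3, h2=10; 3 taken → place at 13.
20 hashes to 3, h2=5; 3,8,13 taken → place at 1.
615 hashes to 3, h2=8; 3,11,2 taken → place at 10.
979 hashes to 10, h2=4; 10 taken → place at 14.
583 hashes to 5, h2=8; 5,13 taken → place at 4.
Table: [-, 20, 359, 598, 583, 787, -, -, 382, -, 615, 71, -, 649, 979, 168, 747]

787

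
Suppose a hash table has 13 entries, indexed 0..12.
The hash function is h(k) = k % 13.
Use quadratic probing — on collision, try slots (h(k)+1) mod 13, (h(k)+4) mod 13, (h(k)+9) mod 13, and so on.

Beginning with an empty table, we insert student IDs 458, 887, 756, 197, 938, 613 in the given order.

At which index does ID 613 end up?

5

458 hashes to 3; slot 3 is free => place at 3.
887 hashes to 3; 3 taken => place at 4.
756 hashes to 2; slot 2 is free => place at 2.
197 hashes to 2; 2,3 taken => place at 6.
938 hashes to 2; 2,3,6 taken => place at 11.
613 hashes to 2; 2,3,6,11 taken => place at 5.
Table: [., ., 756, 458, 887, 613, 197, ., ., ., ., 938, .]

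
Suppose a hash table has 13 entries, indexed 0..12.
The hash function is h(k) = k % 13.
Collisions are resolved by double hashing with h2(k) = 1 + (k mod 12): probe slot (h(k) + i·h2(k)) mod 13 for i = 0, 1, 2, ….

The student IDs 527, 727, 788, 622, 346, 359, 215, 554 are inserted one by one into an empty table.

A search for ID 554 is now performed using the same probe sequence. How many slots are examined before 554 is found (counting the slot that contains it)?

Insert 527: h=7, slot 7 empty -> index 7.
Insert 727: h=12, slot 12 empty -> index 12.
Insert 788: h=8, slot 8 empty -> index 8.
Insert 622: h=11, slot 11 empty -> index 11.
Insert 346: h=8, h2=11, slot 8 occupied -> index 6.
Insert 359: h=8, h2=12, slots 8,7,6 occupied -> index 5.
Insert 215: h=7, h2=12, slots 7,6,5 occupied -> index 4.
Insert 554: h=8, h2=3, slots 8,11 occupied -> index 1.
Table: [_, 554, _, _, 215, 359, 346, 527, 788, _, _, 622, 727]
Lookup 554: h=8, h2=3, probe 8,11,1 → found at 1.

3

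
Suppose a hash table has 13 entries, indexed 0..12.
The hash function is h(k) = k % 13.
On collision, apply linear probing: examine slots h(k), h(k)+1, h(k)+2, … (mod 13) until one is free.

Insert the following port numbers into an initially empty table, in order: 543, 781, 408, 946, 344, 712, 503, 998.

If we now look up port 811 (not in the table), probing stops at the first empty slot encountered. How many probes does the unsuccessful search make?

Insert 543: h=10, slot 10 empty => index 10.
Insert 781: h=1, slot 1 empty => index 1.
Insert 408: h=5, slot 5 empty => index 5.
Insert 946: h=10, slot 10 occupied => index 11.
Insert 344: h=6, slot 6 empty => index 6.
Insert 712: h=10, slots 10,11 occupied => index 12.
Insert 503: h=9, slot 9 empty => index 9.
Insert 998: h=10, slots 10,11,12 occupied => index 0.
Table: [998, 781, -, -, -, 408, 344, -, -, 503, 543, 946, 712]
Lookup 811: h=5, probe 5,6,7 → slot 7 empty, not found.

3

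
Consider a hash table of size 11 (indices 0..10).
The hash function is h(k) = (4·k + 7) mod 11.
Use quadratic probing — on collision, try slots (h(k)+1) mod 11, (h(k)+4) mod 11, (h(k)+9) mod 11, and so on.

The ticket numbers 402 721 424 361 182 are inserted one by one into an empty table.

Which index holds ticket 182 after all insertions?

Insert 402: h=9, slot 9 empty → index 9.
Insert 721: h=9, slot 9 occupied → index 10.
Insert 424: h=9, slots 9,10 occupied → index 2.
Insert 361: h=10, slot 10 occupied → index 0.
Insert 182: h=9, slots 9,10,2 occupied → index 7.
Table: [361, -, 424, -, -, -, -, 182, -, 402, 721]

7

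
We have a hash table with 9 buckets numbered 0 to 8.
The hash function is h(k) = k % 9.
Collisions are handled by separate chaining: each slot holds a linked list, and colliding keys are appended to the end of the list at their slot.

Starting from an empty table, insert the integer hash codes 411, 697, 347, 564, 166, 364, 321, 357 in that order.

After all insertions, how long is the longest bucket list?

4

Insert 411: h=6, bucket 6 empty -> new chain.
Insert 697: h=4, bucket 4 empty -> new chain.
Insert 347: h=5, bucket 5 empty -> new chain.
Insert 564: h=6, bucket 6 nonempty -> append to chain.
Insert 166: h=4, bucket 4 nonempty -> append to chain.
Insert 364: h=4, bucket 4 nonempty -> append to chain.
Insert 321: h=6, bucket 6 nonempty -> append to chain.
Insert 357: h=6, bucket 6 nonempty -> append to chain.
Final buckets:
0: —
1: —
2: —
3: —
4: 697 -> 166 -> 364
5: 347
6: 411 -> 564 -> 321 -> 357
7: —
8: —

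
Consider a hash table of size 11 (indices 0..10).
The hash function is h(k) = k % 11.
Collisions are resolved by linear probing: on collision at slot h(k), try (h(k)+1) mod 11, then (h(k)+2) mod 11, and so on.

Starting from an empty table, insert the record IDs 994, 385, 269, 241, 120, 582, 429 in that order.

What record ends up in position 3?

429

994 hashes to 4; slot 4 is free -> place at 4.
385 hashes to 0; slot 0 is free -> place at 0.
269 hashes to 5; slot 5 is free -> place at 5.
241 hashes to 10; slot 10 is free -> place at 10.
120 hashes to 10; 10,0 taken -> place at 1.
582 hashes to 10; 10,0,1 taken -> place at 2.
429 hashes to 0; 0,1,2 taken -> place at 3.
Table: [385, 120, 582, 429, 994, 269, _, _, _, _, 241]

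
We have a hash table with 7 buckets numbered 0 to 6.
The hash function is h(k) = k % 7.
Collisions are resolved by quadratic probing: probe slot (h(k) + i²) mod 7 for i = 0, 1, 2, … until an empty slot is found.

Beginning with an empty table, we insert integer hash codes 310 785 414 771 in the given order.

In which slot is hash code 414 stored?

5

310 hashes to 2; slot 2 is free => place at 2.
785 hashes to 1; slot 1 is free => place at 1.
414 hashes to 1; 1,2 taken => place at 5.
771 hashes to 1; 1,2,5 taken => place at 3.
Table: [—, 785, 310, 771, —, 414, —]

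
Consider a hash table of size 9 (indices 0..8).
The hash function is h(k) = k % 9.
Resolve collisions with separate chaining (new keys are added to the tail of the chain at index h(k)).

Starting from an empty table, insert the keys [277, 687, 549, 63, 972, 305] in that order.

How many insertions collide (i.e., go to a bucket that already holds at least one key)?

Insert 277: h=7, bucket 7 empty → new chain.
Insert 687: h=3, bucket 3 empty → new chain.
Insert 549: h=0, bucket 0 empty → new chain.
Insert 63: h=0, bucket 0 nonempty → append to chain.
Insert 972: h=0, bucket 0 nonempty → append to chain.
Insert 305: h=8, bucket 8 empty → new chain.
Final buckets:
0: 549 -> 63 -> 972
1: _
2: _
3: 687
4: _
5: _
6: _
7: 277
8: 305

2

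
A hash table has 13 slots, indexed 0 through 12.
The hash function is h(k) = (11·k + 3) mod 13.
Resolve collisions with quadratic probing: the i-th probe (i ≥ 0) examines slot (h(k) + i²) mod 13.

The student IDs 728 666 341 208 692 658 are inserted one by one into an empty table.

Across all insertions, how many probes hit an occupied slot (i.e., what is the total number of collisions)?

4

728 hashes to 3; slot 3 is free → place at 3.
666 hashes to 10; slot 10 is free → place at 10.
341 hashes to 10; 10 taken → place at 11.
208 hashes to 3; 3 taken → place at 4.
692 hashes to 10; 10,11 taken → place at 1.
658 hashes to 0; slot 0 is free → place at 0.
Table: [658, 692, ., 728, 208, ., ., ., ., ., 666, 341, .]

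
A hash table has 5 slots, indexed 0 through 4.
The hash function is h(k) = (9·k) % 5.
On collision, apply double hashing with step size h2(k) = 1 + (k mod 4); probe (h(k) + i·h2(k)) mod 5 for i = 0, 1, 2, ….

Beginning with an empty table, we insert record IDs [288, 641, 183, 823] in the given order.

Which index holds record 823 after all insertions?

Insert 288: h=2, slot 2 empty => index 2.
Insert 641: h=4, slot 4 empty => index 4.
Insert 183: h=2, h2=4, slot 2 occupied => index 1.
Insert 823: h=2, h2=4, slots 2,1 occupied => index 0.
Table: [823, 183, 288, _, 641]

0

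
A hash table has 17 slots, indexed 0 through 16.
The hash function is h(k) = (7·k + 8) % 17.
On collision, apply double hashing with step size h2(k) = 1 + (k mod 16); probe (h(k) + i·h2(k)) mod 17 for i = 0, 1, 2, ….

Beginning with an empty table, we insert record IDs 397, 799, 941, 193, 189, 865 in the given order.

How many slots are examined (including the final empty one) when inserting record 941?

397 hashes to 16; slot 16 is free → place at 16.
799 hashes to 8; slot 8 is free → place at 8.
941 hashes to 16, h2=14; 16 taken → place at 13.
193 hashes to 16, h2=2; 16 taken → place at 1.
189 hashes to 5; slot 5 is free → place at 5.
865 hashes to 11; slot 11 is free → place at 11.
Table: [-, 193, -, -, -, 189, -, -, 799, -, -, 865, -, 941, -, -, 397]

2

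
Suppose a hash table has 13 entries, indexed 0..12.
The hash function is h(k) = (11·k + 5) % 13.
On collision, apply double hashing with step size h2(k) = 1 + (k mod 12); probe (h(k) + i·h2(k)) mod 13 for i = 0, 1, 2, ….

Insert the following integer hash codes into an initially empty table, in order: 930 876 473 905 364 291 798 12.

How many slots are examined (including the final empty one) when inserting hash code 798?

3

Insert 930: h=4, slot 4 empty => index 4.
Insert 876: h=8, slot 8 empty => index 8.
Insert 473: h=8, h2=6, slot 8 occupied => index 1.
Insert 905: h=2, slot 2 empty => index 2.
Insert 364: h=5, slot 5 empty => index 5.
Insert 291: h=8, h2=4, slot 8 occupied => index 12.
Insert 798: h=8, h2=7, slots 8,2 occupied => index 9.
Insert 12: h=7, slot 7 empty => index 7.
Table: [_, 473, 905, _, 930, 364, _, 12, 876, 798, _, _, 291]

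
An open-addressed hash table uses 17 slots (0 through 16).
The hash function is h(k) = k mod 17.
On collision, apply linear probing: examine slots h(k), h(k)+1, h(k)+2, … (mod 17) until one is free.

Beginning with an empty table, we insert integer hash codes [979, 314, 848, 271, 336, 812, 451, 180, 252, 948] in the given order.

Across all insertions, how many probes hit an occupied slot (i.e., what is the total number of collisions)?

979 hashes to 10; slot 10 is free => place at 10.
314 hashes to 8; slot 8 is free => place at 8.
848 hashes to 15; slot 15 is free => place at 15.
271 hashes to 16; slot 16 is free => place at 16.
336 hashes to 13; slot 13 is free => place at 13.
812 hashes to 13; 13 taken => place at 14.
451 hashes to 9; slot 9 is free => place at 9.
180 hashes to 10; 10 taken => place at 11.
252 hashes to 14; 14,15,16 taken => place at 0.
948 hashes to 13; 13,14,15,16,0 taken => place at 1.
Table: [252, 948, —, —, —, —, —, —, 314, 451, 979, 180, —, 336, 812, 848, 271]

10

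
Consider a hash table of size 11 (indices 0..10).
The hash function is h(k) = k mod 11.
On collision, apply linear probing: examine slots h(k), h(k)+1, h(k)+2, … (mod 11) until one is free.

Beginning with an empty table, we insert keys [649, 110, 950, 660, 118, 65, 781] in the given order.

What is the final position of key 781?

649: h=0 → slot 0
110: h=0, probe 0,1 → slot 1
950: h=4 → slot 4
660: h=0, probe 0,1,2 → slot 2
118: h=8 → slot 8
65: h=10 → slot 10
781: h=0, probe 0,1,2,3 → slot 3
Table: [649, 110, 660, 781, 950, —, —, —, 118, —, 65]

3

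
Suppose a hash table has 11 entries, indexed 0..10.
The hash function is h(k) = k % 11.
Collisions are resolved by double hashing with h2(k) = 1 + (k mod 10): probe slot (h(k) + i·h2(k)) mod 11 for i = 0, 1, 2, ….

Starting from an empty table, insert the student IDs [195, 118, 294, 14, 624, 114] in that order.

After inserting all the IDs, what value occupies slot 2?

195 hashes to 8; slot 8 is free => place at 8.
118 hashes to 8, h2=9; 8 taken => place at 6.
294 hashes to 8, h2=5; 8 taken => place at 2.
14 hashes to 3; slot 3 is free => place at 3.
624 hashes to 8, h2=5; 8,2 taken => place at 7.
114 hashes to 4; slot 4 is free => place at 4.
Table: [-, -, 294, 14, 114, -, 118, 624, 195, -, -]

294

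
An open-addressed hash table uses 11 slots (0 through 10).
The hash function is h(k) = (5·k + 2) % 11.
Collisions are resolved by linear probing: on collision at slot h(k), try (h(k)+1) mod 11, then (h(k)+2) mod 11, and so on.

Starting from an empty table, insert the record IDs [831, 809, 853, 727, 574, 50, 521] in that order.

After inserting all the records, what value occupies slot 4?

521

831 hashes to 10; slot 10 is free => place at 10.
809 hashes to 10; 10 taken => place at 0.
853 hashes to 10; 10,0 taken => place at 1.
727 hashes to 7; slot 7 is free => place at 7.
574 hashes to 1; 1 taken => place at 2.
50 hashes to 10; 10,0,1,2 taken => place at 3.
521 hashes to 0; 0,1,2,3 taken => place at 4.
Table: [809, 853, 574, 50, 521, -, -, 727, -, -, 831]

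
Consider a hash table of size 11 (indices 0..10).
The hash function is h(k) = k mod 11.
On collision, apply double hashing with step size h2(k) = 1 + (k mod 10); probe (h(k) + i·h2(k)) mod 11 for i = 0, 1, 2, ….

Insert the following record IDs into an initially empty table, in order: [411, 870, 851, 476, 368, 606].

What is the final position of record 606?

8

Insert 411: h=4, slot 4 empty -> index 4.
Insert 870: h=1, slot 1 empty -> index 1.
Insert 851: h=4, h2=2, slot 4 occupied -> index 6.
Insert 476: h=3, slot 3 empty -> index 3.
Insert 368: h=5, slot 5 empty -> index 5.
Insert 606: h=1, h2=7, slot 1 occupied -> index 8.
Table: [∅, 870, ∅, 476, 411, 368, 851, ∅, 606, ∅, ∅]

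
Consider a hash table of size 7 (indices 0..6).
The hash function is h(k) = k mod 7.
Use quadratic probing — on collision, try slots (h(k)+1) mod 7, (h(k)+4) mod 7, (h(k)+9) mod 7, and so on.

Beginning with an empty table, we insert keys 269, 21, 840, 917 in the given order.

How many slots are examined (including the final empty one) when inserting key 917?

Insert 269: h=3, slot 3 empty → index 3.
Insert 21: h=0, slot 0 empty → index 0.
Insert 840: h=0, slot 0 occupied → index 1.
Insert 917: h=0, slots 0,1 occupied → index 4.
Table: [21, 840, —, 269, 917, —, —]

3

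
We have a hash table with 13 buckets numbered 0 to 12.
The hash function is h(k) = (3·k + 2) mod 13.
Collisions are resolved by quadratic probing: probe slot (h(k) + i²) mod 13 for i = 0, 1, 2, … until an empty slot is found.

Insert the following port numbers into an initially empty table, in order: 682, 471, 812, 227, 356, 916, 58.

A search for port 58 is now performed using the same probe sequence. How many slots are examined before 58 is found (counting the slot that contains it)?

Insert 682: h=7, slot 7 empty => index 7.
Insert 471: h=11, slot 11 empty => index 11.
Insert 812: h=7, slot 7 occupied => index 8.
Insert 227: h=7, slots 7,8,11 occupied => index 3.
Insert 356: h=4, slot 4 empty => index 4.
Insert 916: h=7, slots 7,8,11,3 occupied => index 10.
Insert 58: h=7, slots 7,8,11,3,10 occupied => index 6.
Table: [_, _, _, 227, 356, _, 58, 682, 812, _, 916, 471, _]
Lookup 58: h=7, probe 7,8,11,3,10,6 → found at 6.

6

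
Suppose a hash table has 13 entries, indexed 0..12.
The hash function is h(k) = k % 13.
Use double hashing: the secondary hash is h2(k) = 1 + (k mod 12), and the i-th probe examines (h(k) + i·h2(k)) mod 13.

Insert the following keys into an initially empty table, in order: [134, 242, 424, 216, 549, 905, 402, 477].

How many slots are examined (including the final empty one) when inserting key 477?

134: h=4 → slot 4
242: h=8 → slot 8
424: h=8, h2=5, probe 8,0 → slot 0
216: h=8, h2=1, probe 8,9 → slot 9
549: h=3 → slot 3
905: h=8, h2=6, probe 8,1 → slot 1
402: h=12 → slot 12
477: h=9, h2=10, probe 9,6 → slot 6
Table: [424, 905, —, 549, 134, —, 477, —, 242, 216, —, —, 402]

2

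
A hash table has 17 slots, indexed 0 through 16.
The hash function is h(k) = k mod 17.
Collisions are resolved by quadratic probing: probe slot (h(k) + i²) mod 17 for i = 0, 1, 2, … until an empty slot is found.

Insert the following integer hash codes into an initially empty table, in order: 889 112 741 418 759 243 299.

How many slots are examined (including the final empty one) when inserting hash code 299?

889 hashes to 5; slot 5 is free -> place at 5.
112 hashes to 10; slot 10 is free -> place at 10.
741 hashes to 10; 10 taken -> place at 11.
418 hashes to 10; 10,11 taken -> place at 14.
759 hashes to 11; 11 taken -> place at 12.
243 hashes to 5; 5 taken -> place at 6.
299 hashes to 10; 10,11,14 taken -> place at 2.
Table: [∅, ∅, 299, ∅, ∅, 889, 243, ∅, ∅, ∅, 112, 741, 759, ∅, 418, ∅, ∅]

4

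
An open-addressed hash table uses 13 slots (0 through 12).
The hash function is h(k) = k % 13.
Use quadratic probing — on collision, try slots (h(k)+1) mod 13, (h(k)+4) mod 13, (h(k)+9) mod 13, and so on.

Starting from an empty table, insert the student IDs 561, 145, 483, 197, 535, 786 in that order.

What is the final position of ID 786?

561 hashes to 2; slot 2 is free -> place at 2.
145 hashes to 2; 2 taken -> place at 3.
483 hashes to 2; 2,3 taken -> place at 6.
197 hashes to 2; 2,3,6 taken -> place at 11.
535 hashes to 2; 2,3,6,11 taken -> place at 5.
786 hashes to 6; 6 taken -> place at 7.
Table: [-, -, 561, 145, -, 535, 483, 786, -, -, -, 197, -]

7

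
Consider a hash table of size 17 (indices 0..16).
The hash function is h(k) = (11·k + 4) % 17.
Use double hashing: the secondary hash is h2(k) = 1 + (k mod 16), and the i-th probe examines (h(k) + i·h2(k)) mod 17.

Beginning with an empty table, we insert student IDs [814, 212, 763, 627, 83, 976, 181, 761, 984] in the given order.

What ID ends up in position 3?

814: h=16 => slot 16
212: h=7 => slot 7
763: h=16, h2=12, probe 16,11 => slot 11
627: h=16, h2=4, probe 16,3 => slot 3
83: h=16, h2=4, probe 16,3,7,11,15 => slot 15
976: h=13 => slot 13
181: h=6 => slot 6
761: h=11, h2=10, probe 11,4 => slot 4
984: h=16, h2=9, probe 16,8 => slot 8
Table: [-, -, -, 627, 761, -, 181, 212, 984, -, -, 763, -, 976, -, 83, 814]

627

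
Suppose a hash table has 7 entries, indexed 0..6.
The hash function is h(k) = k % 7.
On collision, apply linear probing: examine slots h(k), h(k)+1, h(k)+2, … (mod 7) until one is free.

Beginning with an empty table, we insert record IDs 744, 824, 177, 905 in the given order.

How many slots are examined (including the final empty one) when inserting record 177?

744: h=2 → slot 2
824: h=5 → slot 5
177: h=2, probe 2,3 → slot 3
905: h=2, probe 2,3,4 → slot 4
Table: [., ., 744, 177, 905, 824, .]

2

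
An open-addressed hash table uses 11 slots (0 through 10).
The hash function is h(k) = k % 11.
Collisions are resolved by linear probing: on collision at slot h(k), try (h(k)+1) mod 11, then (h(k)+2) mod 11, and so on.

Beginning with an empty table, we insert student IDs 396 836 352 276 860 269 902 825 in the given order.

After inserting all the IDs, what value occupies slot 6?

902

396: h=0 → slot 0
836: h=0, probe 0,1 → slot 1
352: h=0, probe 0,1,2 → slot 2
276: h=1, probe 1,2,3 → slot 3
860: h=2, probe 2,3,4 → slot 4
269: h=5 → slot 5
902: h=0, probe 0,1,2,3,4,5,6 → slot 6
825: h=0, probe 0,1,2,3,4,5,6,7 → slot 7
Table: [396, 836, 352, 276, 860, 269, 902, 825, _, _, _]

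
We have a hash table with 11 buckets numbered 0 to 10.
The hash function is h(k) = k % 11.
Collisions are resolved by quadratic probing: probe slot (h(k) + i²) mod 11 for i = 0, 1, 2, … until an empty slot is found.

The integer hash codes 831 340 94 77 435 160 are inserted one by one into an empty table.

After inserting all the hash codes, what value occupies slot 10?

831 hashes to 6; slot 6 is free => place at 6.
340 hashes to 10; slot 10 is free => place at 10.
94 hashes to 6; 6 taken => place at 7.
77 hashes to 0; slot 0 is free => place at 0.
435 hashes to 6; 6,7,10 taken => place at 4.
160 hashes to 6; 6,7,10,4,0 taken => place at 9.
Table: [77, -, -, -, 435, -, 831, 94, -, 160, 340]

340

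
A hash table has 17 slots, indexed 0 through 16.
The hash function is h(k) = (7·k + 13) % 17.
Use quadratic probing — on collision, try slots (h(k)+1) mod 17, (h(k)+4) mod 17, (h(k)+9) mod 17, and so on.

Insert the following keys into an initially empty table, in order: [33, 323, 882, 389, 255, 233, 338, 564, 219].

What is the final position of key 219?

8

33 hashes to 6; slot 6 is free => place at 6.
323 hashes to 13; slot 13 is free => place at 13.
882 hashes to 16; slot 16 is free => place at 16.
389 hashes to 16; 16 taken => place at 0.
255 hashes to 13; 13 taken => place at 14.
233 hashes to 12; slot 12 is free => place at 12.
338 hashes to 16; 16,0 taken => place at 3.
564 hashes to 0; 0 taken => place at 1.
219 hashes to 16; 16,0,3 taken => place at 8.
Table: [389, 564, ∅, 338, ∅, ∅, 33, ∅, 219, ∅, ∅, ∅, 233, 323, 255, ∅, 882]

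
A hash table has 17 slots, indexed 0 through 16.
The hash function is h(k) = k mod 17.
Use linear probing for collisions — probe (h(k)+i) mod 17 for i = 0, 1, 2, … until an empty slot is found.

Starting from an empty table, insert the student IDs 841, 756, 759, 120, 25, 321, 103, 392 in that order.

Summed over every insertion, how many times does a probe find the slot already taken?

6

841: h=8 -> slot 8
756: h=8, probe 8,9 -> slot 9
759: h=11 -> slot 11
120: h=1 -> slot 1
25: h=8, probe 8,9,10 -> slot 10
321: h=15 -> slot 15
103: h=1, probe 1,2 -> slot 2
392: h=1, probe 1,2,3 -> slot 3
Table: [—, 120, 103, 392, —, —, —, —, 841, 756, 25, 759, —, —, —, 321, —]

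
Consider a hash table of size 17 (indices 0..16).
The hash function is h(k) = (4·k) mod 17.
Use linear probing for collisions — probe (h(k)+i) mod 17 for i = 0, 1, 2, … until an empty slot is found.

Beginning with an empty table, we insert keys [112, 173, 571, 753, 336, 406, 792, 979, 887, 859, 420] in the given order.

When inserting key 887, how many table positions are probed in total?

2

112 hashes to 6; slot 6 is free => place at 6.
173 hashes to 12; slot 12 is free => place at 12.
571 hashes to 6; 6 taken => place at 7.
753 hashes to 3; slot 3 is free => place at 3.
336 hashes to 1; slot 1 is free => place at 1.
406 hashes to 9; slot 9 is free => place at 9.
792 hashes to 6; 6,7 taken => place at 8.
979 hashes to 6; 6,7,8,9 taken => place at 10.
887 hashes to 12; 12 taken => place at 13.
859 hashes to 2; slot 2 is free => place at 2.
420 hashes to 14; slot 14 is free => place at 14.
Table: [—, 336, 859, 753, —, —, 112, 571, 792, 406, 979, —, 173, 887, 420, —, —]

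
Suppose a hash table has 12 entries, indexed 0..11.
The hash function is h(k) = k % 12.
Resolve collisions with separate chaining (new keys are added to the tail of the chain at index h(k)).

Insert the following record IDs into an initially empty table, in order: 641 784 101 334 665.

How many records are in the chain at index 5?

641 -> bucket 5
784 -> bucket 4
101 -> bucket 5 (collision)
334 -> bucket 10
665 -> bucket 5 (collision)
Final buckets:
0: .
1: .
2: .
3: .
4: 784
5: 641 -> 101 -> 665
6: .
7: .
8: .
9: .
10: 334
11: .

3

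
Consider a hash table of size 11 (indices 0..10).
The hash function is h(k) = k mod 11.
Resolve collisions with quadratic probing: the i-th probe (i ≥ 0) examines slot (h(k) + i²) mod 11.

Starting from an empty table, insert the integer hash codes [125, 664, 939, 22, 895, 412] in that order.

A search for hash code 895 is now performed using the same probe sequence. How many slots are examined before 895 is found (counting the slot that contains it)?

125: h=4 => slot 4
664: h=4, probe 4,5 => slot 5
939: h=4, probe 4,5,8 => slot 8
22: h=0 => slot 0
895: h=4, probe 4,5,8,2 => slot 2
412: h=5, probe 5,6 => slot 6
Table: [22, —, 895, —, 125, 664, 412, —, 939, —, —]
Lookup 895: h=4, probe 4,5,8,2 → found at 2.

4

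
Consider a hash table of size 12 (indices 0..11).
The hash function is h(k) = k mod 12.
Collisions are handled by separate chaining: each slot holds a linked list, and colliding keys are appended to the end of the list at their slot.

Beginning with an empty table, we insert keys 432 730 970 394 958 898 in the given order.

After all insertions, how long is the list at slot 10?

5

Insert 432: h=0, bucket 0 empty → new chain.
Insert 730: h=10, bucket 10 empty → new chain.
Insert 970: h=10, bucket 10 nonempty → append to chain.
Insert 394: h=10, bucket 10 nonempty → append to chain.
Insert 958: h=10, bucket 10 nonempty → append to chain.
Insert 898: h=10, bucket 10 nonempty → append to chain.
Final buckets:
0: 432
1: _
2: _
3: _
4: _
5: _
6: _
7: _
8: _
9: _
10: 730 -> 970 -> 394 -> 958 -> 898
11: _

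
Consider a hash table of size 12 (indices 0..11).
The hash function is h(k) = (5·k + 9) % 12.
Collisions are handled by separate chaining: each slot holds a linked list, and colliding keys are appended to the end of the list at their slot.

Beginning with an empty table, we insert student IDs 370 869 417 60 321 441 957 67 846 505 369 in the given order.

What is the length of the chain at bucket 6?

5

370 → bucket 11
869 → bucket 10
417 → bucket 6
60 → bucket 9
321 → bucket 6 (collision)
441 → bucket 6 (collision)
957 → bucket 6 (collision)
67 → bucket 8
846 → bucket 3
505 → bucket 2
369 → bucket 6 (collision)
Final buckets:
0: —
1: —
2: 505
3: 846
4: —
5: —
6: 417 -> 321 -> 441 -> 957 -> 369
7: —
8: 67
9: 60
10: 869
11: 370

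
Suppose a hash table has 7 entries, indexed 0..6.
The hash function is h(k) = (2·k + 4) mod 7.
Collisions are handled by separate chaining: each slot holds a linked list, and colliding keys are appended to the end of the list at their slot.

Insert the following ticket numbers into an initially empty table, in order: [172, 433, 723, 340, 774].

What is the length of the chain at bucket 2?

172 → bucket 5
433 → bucket 2
723 → bucket 1
340 → bucket 5 (collision)
774 → bucket 5 (collision)
Final buckets:
0: .
1: 723
2: 433
3: .
4: .
5: 172 -> 340 -> 774
6: .

1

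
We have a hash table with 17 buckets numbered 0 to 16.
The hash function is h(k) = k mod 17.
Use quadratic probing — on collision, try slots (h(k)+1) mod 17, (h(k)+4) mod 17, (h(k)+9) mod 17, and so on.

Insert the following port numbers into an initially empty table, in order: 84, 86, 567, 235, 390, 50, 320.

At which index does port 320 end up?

15

84 hashes to 16; slot 16 is free -> place at 16.
86 hashes to 1; slot 1 is free -> place at 1.
567 hashes to 6; slot 6 is free -> place at 6.
235 hashes to 14; slot 14 is free -> place at 14.
390 hashes to 16; 16 taken -> place at 0.
50 hashes to 16; 16,0 taken -> place at 3.
320 hashes to 14; 14 taken -> place at 15.
Table: [390, 86, ∅, 50, ∅, ∅, 567, ∅, ∅, ∅, ∅, ∅, ∅, ∅, 235, 320, 84]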